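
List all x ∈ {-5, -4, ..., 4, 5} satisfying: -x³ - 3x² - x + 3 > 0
Holds for: {-5, -4, -3, -2, -1, 0}
Fails for: {1, 2, 3, 4, 5}

Answer: {-5, -4, -3, -2, -1, 0}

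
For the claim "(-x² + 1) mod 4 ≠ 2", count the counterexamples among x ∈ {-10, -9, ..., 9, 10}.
For a polynomial with integer coefficients, its value mod 4 depends only on x mod 4, so it suffices to check one representative of each residue class, x = 0, 1, 2, 3:
x = 0: LHS = (-0² + 1) mod 4 = 1 mod 4 = 1; 1 ≠ 2 — holds
x = 1: LHS = (-1² + 1) mod 4 = 0 mod 4 = 0; 0 ≠ 2 — holds
x = 2: LHS = (-2² + 1) mod 4 = (-3) mod 4 = 1; 1 ≠ 2 — holds
x = 3: LHS = (-3² + 1) mod 4 = (-8) mod 4 = 0; 0 ≠ 2 — holds
The relation holds in every residue class, so the relation holds for every integer in [-10, 10].

No counterexample appears in that range.

Answer: 0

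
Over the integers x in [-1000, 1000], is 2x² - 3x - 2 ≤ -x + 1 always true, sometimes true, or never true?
Holds at x = 0: LHS = 2·0² - 3·0 - 2 = -2, RHS = -0 + 1 = 1; -2 ≤ 1 — holds
Fails at x = -1: LHS = 2·(-1)² - 3·(-1) - 2 = 3, RHS = -(-1) + 1 = 2; 3 ≤ 2 — FAILS
It is satisfied by some integers in the range but not all.

Answer: Sometimes true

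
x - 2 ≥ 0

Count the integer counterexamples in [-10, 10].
Counterexamples in [-10, 10]: {-10, -9, -8, -7, -6, -5, -4, -3, -2, -1, 0, 1}.

Counting them gives 12 values.

Answer: 12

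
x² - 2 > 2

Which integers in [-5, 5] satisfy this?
Holds for: {-5, -4, -3, 3, 4, 5}
Fails for: {-2, -1, 0, 1, 2}

Answer: {-5, -4, -3, 3, 4, 5}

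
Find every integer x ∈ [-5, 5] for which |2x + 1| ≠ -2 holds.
An absolute value is never negative, so the left side is ≥ 0 for every x, while the right side is -2. Tightest case in [-5, 5] is x = 0:
x = 0: LHS = |2·0 + 1| = |1| = 1; 1 ≠ -2 — holds
Hence LHS − RHS is never 0, i.e. the two sides are never equal, so the relation holds for every integer in [-5, 5].

Answer: All integers in [-5, 5]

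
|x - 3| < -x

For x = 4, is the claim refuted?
Substitute x = 4 into the relation:
x = 4: LHS = |4 - 3| = |1| = 1; 1 < -4 — FAILS

Since the claim fails at x = 4, this value is a counterexample.

Answer: Yes, x = 4 is a counterexample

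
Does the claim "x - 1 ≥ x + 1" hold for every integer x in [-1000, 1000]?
The claim fails at x = 0:
x = 0: LHS = 0 - 1 = -1, RHS = 0 + 1 = 1; -1 ≥ 1 — FAILS

Because a single integer refutes it, the statement is false.

Answer: False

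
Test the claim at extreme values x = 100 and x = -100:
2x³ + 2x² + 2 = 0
x = 100: LHS = 2·100³ + 2·100² + 2 = 2020002; 2020002 = 0 — FAILS
x = -100: LHS = 2·(-100)³ + 2·(-100)² + 2 = -1979998; -1979998 = 0 — FAILS

Answer: No, fails for both x = 100 and x = -100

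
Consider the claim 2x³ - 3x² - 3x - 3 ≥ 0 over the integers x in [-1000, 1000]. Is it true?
The claim fails at x = 0:
x = 0: LHS = 2·0³ - 3·0² - 3·0 - 3 = -3; -3 ≥ 0 — FAILS

Because a single integer refutes it, the statement is false.

Answer: False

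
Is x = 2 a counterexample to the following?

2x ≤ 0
Substitute x = 2 into the relation:
x = 2: LHS = 2·2 = 4; 4 ≤ 0 — FAILS

Since the claim fails at x = 2, this value is a counterexample.

Answer: Yes, x = 2 is a counterexample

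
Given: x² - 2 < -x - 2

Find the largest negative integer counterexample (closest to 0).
Testing negative integers from -1 downward:
x = -1: LHS = (-1)² - 2 = -1, RHS = -(-1) - 2 = -1; -1 < -1 — FAILS  ← closest negative counterexample to 0

Answer: x = -1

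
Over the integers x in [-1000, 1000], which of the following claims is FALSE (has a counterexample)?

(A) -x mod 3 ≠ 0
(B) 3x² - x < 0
(A) x = 0: LHS = (-0) mod 3 = 0 mod 3 = 0; 0 ≠ 0 — FAILS
(B) x = 0: LHS = 3·0² - 0 = 0; 0 < 0 — FAILS

Answer: Both A and B are false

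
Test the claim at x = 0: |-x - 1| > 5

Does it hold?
x = 0: LHS = |-0 - 1| = |-1| = 1; 1 > 5 — FAILS

The relation fails at x = 0, so x = 0 is a counterexample.

Answer: No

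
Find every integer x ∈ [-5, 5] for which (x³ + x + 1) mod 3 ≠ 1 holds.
Holds for: {-5, -4, -2, -1, 1, 2, 4, 5}
Fails for: {-3, 0, 3}

Answer: {-5, -4, -2, -1, 1, 2, 4, 5}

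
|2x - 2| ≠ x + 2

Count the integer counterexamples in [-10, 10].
Counterexamples in [-10, 10]: {0, 4}.

Counting them gives 2 values.

Answer: 2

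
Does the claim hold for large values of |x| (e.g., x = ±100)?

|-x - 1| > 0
x = 100: LHS = |-100 - 1| = |-101| = 101; 101 > 0 — holds
x = -100: LHS = |-(-100) - 1| = |99| = 99; 99 > 0 — holds

Answer: Yes, holds for both x = 100 and x = -100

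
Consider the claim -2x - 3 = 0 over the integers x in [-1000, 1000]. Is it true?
The claim fails at x = 0:
x = 0: LHS = -2·0 - 3 = -3; -3 = 0 — FAILS

Because a single integer refutes it, the statement is false.

Answer: False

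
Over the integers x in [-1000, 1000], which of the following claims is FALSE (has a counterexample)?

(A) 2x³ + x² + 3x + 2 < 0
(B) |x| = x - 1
(A) x = 0: LHS = 2·0³ + 0² + 3·0 + 2 = 2; 2 < 0 — FAILS
(B) x = 0: LHS = |0| = 0, RHS = 0 - 1 = -1; 0 = -1 — FAILS

Answer: Both A and B are false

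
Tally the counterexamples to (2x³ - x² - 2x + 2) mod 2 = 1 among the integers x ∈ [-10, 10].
Counterexamples in [-10, 10]: {-10, -8, -6, -4, -2, 0, 2, 4, 6, 8, 10}.

Counting them gives 11 values.

Answer: 11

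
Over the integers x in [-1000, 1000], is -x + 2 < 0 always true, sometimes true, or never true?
Holds at x = 3: LHS = -3 + 2 = -1; -1 < 0 — holds
Fails at x = 0: LHS = -0 + 2 = 2; 2 < 0 — FAILS
It is satisfied by some integers in the range but not all.

Answer: Sometimes true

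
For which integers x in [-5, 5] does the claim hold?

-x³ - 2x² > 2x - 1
Holds for: {-5, -4, -3, -2, -1, 0}
Fails for: {1, 2, 3, 4, 5}

Answer: {-5, -4, -3, -2, -1, 0}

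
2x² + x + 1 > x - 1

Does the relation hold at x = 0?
x = 0: LHS = 2·0² + 0 + 1 = 1, RHS = 0 - 1 = -1; 1 > -1 — holds

The relation is satisfied at x = 0.

Answer: Yes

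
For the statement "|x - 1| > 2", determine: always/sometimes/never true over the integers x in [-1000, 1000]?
Holds at x = -2: LHS = |(-2) - 1| = |-3| = 3; 3 > 2 — holds
Fails at x = 0: LHS = |0 - 1| = |-1| = 1; 1 > 2 — FAILS
It is satisfied by some integers in the range but not all.

Answer: Sometimes true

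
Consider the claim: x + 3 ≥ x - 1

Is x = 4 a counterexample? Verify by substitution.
Substitute x = 4 into the relation:
x = 4: LHS = 4 + 3 = 7, RHS = 4 - 1 = 3; 7 ≥ 3 — holds

The relation holds at x = 4, so it is not a counterexample.

Answer: No, x = 4 is not a counterexample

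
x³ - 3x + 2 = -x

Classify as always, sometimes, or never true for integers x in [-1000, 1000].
Track d = LHS − RHS over the integers in [-1000, 1000]. Equality would need d = 0, but d changes sign only between consecutive integers, jumping over 0:
x = -2: LHS = (-2)³ - 3·(-2) + 2 = 0, RHS = -(-2) = 2; 0 = 2 — FAILS  (d = -2)
x = -1: LHS = (-1)³ - 3·(-1) + 2 = 4, RHS = -(-1) = 1; 4 = 1 — FAILS  (d = 3)
Away from these crossings d keeps a constant sign, and checking every integer in [-1000, 1000] confirms d ≠ 0 throughout. Hence the two sides are never equal, so the claimed relation (=) fails for every integer in [-1000, 1000].

No integer in the range satisfies it.

Answer: Never true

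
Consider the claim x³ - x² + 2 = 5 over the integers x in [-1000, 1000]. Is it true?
The claim fails at x = 0:
x = 0: LHS = 0³ - 0² + 2 = 2; 2 = 5 — FAILS

Because a single integer refutes it, the statement is false.

Answer: False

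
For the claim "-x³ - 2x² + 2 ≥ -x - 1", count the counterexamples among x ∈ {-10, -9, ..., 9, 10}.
Counterexamples in [-10, 10]: {2, 3, 4, 5, 6, 7, 8, 9, 10}.

Counting them gives 9 values.

Answer: 9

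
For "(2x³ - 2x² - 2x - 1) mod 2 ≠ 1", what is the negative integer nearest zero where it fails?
Testing negative integers from -1 downward:
x = -1: LHS = (2·(-1)³ - 2·(-1)² - 2·(-1) - 1) mod 2 = (-3) mod 2 = 1; 1 ≠ 1 — FAILS  ← closest negative counterexample to 0

Answer: x = -1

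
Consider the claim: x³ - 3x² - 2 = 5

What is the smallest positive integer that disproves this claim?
Testing positive integers:
x = 1: LHS = 1³ - 3·1² - 2 = -4; -4 = 5 — FAILS  ← smallest positive counterexample

Answer: x = 1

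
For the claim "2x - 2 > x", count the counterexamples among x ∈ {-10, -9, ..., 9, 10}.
Counterexamples in [-10, 10]: {-10, -9, -8, -7, -6, -5, -4, -3, -2, -1, 0, 1, 2}.

Counting them gives 13 values.

Answer: 13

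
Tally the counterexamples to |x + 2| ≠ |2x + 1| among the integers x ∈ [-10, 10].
Counterexamples in [-10, 10]: {-1, 1}.

Counting them gives 2 values.

Answer: 2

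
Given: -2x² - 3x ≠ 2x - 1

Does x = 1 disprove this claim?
Substitute x = 1 into the relation:
x = 1: LHS = -2·1² - 3·1 = -5, RHS = 2·1 - 1 = 1; -5 ≠ 1 — holds

The relation holds at x = 1, so it is not a counterexample.

Answer: No, x = 1 is not a counterexample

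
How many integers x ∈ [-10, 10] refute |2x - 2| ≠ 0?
Counterexamples in [-10, 10]: {1}.

Counting them gives 1 values.

Answer: 1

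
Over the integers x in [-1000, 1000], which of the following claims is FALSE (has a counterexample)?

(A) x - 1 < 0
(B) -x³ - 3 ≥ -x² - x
(A) x = 1: LHS = 1 - 1 = 0; 0 < 0 — FAILS
(B) x = 0: LHS = -0³ - 3 = -3, RHS = -0² - 0 = 0; -3 ≥ 0 — FAILS

Answer: Both A and B are false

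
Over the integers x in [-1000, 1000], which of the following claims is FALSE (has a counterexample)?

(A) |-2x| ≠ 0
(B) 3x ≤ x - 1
(A) x = 0: LHS = |-2·0| = |0| = 0; 0 ≠ 0 — FAILS
(B) x = 0: LHS = 3·0 = 0, RHS = 0 - 1 = -1; 0 ≤ -1 — FAILS

Answer: Both A and B are false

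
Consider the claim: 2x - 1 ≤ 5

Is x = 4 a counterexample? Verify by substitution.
Substitute x = 4 into the relation:
x = 4: LHS = 2·4 - 1 = 7; 7 ≤ 5 — FAILS

Since the claim fails at x = 4, this value is a counterexample.

Answer: Yes, x = 4 is a counterexample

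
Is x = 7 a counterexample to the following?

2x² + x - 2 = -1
Substitute x = 7 into the relation:
x = 7: LHS = 2·7² + 7 - 2 = 103; 103 = -1 — FAILS

Since the claim fails at x = 7, this value is a counterexample.

Answer: Yes, x = 7 is a counterexample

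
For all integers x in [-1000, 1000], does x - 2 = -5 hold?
The claim fails at x = 0:
x = 0: LHS = 0 - 2 = -2; -2 = -5 — FAILS

Because a single integer refutes it, the statement is false.

Answer: False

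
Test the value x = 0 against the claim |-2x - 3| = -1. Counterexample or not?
Substitute x = 0 into the relation:
x = 0: LHS = |-2·0 - 3| = |-3| = 3; 3 = -1 — FAILS

Since the claim fails at x = 0, this value is a counterexample.

Answer: Yes, x = 0 is a counterexample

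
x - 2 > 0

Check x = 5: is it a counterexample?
Substitute x = 5 into the relation:
x = 5: LHS = 5 - 2 = 3; 3 > 0 — holds

The claim holds here, so x = 5 is not a counterexample. (A counterexample exists elsewhere, e.g. x = 0.)

Answer: No, x = 5 is not a counterexample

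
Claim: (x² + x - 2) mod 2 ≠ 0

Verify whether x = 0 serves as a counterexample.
Substitute x = 0 into the relation:
x = 0: LHS = (0² + 0 - 2) mod 2 = (-2) mod 2 = 0; 0 ≠ 0 — FAILS

Since the claim fails at x = 0, this value is a counterexample.

Answer: Yes, x = 0 is a counterexample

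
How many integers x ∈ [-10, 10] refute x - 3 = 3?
Counterexamples in [-10, 10]: {-10, -9, -8, -7, -6, -5, -4, -3, -2, -1, 0, 1, 2, 3, 4, 5, 7, 8, 9, 10}.

Counting them gives 20 values.

Answer: 20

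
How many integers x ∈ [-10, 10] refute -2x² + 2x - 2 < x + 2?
Over all integers in [-10, 10], LHS − RHS is largest at x = 0, where it equals -4:
x = 0: LHS = -2·0² + 2·0 - 2 = -2, RHS = 0 + 2 = 2; -2 < 2 — holds
At the ends of the range:
x = -10: LHS = -2·(-10)² + 2·(-10) - 2 = -222, RHS = (-10) + 2 = -8; -222 < -8 — holds
x = 10: LHS = -2·10² + 2·10 - 2 = -182, RHS = 10 + 2 = 12; -182 < 12 — holds
Hence LHS − RHS is never zero or positive, i.e. LHS < RHS throughout, so the relation holds for every integer in [-10, 10].

No counterexample appears in that range.

Answer: 0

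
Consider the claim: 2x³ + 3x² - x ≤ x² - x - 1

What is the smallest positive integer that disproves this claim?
Testing positive integers:
x = 1: LHS = 2·1³ + 3·1² - 1 = 4, RHS = 1² - 1 - 1 = -1; 4 ≤ -1 — FAILS  ← smallest positive counterexample

Answer: x = 1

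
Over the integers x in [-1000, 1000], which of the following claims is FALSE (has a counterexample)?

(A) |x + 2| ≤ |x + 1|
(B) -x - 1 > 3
(A) x = 0: LHS = |0 + 2| = |2| = 2, RHS = |0 + 1| = |1| = 1; 2 ≤ 1 — FAILS
(B) x = 0: LHS = -0 - 1 = -1; -1 > 3 — FAILS

Answer: Both A and B are false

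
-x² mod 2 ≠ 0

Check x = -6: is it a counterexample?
Substitute x = -6 into the relation:
x = -6: LHS = (-(-6)²) mod 2 = (-36) mod 2 = 0; 0 ≠ 0 — FAILS

Since the claim fails at x = -6, this value is a counterexample.

Answer: Yes, x = -6 is a counterexample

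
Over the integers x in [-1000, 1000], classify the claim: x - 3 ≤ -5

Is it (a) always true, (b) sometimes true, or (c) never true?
Holds at x = -2: LHS = (-2) - 3 = -5; -5 ≤ -5 — holds
Fails at x = 0: LHS = 0 - 3 = -3; -3 ≤ -5 — FAILS
It is satisfied by some integers in the range but not all.

Answer: Sometimes true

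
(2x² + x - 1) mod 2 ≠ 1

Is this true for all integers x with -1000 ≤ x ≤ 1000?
The claim fails at x = 0:
x = 0: LHS = (2·0² + 0 - 1) mod 2 = (-1) mod 2 = 1; 1 ≠ 1 — FAILS

Because a single integer refutes it, the statement is false.

Answer: False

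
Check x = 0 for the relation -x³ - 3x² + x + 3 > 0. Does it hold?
x = 0: LHS = -0³ - 3·0² + 0 + 3 = 3; 3 > 0 — holds

The relation is satisfied at x = 0.

Answer: Yes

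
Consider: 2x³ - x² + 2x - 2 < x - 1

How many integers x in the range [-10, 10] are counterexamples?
Counterexamples in [-10, 10]: {1, 2, 3, 4, 5, 6, 7, 8, 9, 10}.

Counting them gives 10 values.

Answer: 10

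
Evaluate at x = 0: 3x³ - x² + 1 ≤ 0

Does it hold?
x = 0: LHS = 3·0³ - 0² + 1 = 1; 1 ≤ 0 — FAILS

The relation fails at x = 0, so x = 0 is a counterexample.

Answer: No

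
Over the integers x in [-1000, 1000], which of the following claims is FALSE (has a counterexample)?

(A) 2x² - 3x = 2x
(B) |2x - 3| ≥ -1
(A) x = 1: LHS = 2·1² - 3·1 = -1, RHS = 2·1 = 2; -1 = 2 — FAILS

(B) An absolute value is never negative, so the left side is ≥ 0 for every x, while the right side is -1. Tightest case in [-1000, 1000] is x = 1:
x = 1: LHS = |2·1 - 3| = |-1| = 1; 1 ≥ -1 — holds
Hence LHS − RHS is never negative, i.e. LHS ≥ RHS throughout, so the relation holds for every integer in [-1000, 1000].

Only (A) has a counterexample.

Answer: A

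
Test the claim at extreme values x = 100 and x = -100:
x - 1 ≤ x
x = 100: LHS = 100 - 1 = 99; 99 ≤ 100 — holds
x = -100: LHS = (-100) - 1 = -101; -101 ≤ -100 — holds

Answer: Yes, holds for both x = 100 and x = -100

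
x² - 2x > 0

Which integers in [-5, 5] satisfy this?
Holds for: {-5, -4, -3, -2, -1, 3, 4, 5}
Fails for: {0, 1, 2}

Answer: {-5, -4, -3, -2, -1, 3, 4, 5}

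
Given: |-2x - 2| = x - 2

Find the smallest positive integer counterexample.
Testing positive integers:
x = 1: LHS = |-2·1 - 2| = |-4| = 4, RHS = 1 - 2 = -1; 4 = -1 — FAILS  ← smallest positive counterexample

Answer: x = 1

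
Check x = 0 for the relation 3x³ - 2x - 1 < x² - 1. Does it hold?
x = 0: LHS = 3·0³ - 2·0 - 1 = -1, RHS = 0² - 1 = -1; -1 < -1 — FAILS

The relation fails at x = 0, so x = 0 is a counterexample.

Answer: No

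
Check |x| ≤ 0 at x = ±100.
x = 100: LHS = |100| = 100; 100 ≤ 0 — FAILS
x = -100: LHS = |-100| = 100; 100 ≤ 0 — FAILS

Answer: No, fails for both x = 100 and x = -100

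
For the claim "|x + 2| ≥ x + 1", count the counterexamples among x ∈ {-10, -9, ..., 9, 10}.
Over all integers in [-10, 10], LHS − RHS is smallest at x = 0, where it equals 1:
x = 0: LHS = |0 + 2| = |2| = 2, RHS = 0 + 1 = 1; 2 ≥ 1 — holds
At the ends of the range:
x = -10: LHS = |(-10) + 2| = |-8| = 8, RHS = (-10) + 1 = -9; 8 ≥ -9 — holds
x = 10: LHS = |10 + 2| = |12| = 12, RHS = 10 + 1 = 11; 12 ≥ 11 — holds
Hence LHS − RHS is never negative, i.e. LHS ≥ RHS throughout, so the relation holds for every integer in [-10, 10].

No counterexample appears in that range.

Answer: 0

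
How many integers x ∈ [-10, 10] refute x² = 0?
Counterexamples in [-10, 10]: {-10, -9, -8, -7, -6, -5, -4, -3, -2, -1, 1, 2, 3, 4, 5, 6, 7, 8, 9, 10}.

Counting them gives 20 values.

Answer: 20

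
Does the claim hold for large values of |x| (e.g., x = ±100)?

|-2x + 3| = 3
x = 100: LHS = |-2·100 + 3| = |-197| = 197; 197 = 3 — FAILS
x = -100: LHS = |-2·(-100) + 3| = |203| = 203; 203 = 3 — FAILS

Answer: No, fails for both x = 100 and x = -100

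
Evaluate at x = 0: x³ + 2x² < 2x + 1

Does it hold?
x = 0: LHS = 0³ + 2·0² = 0, RHS = 2·0 + 1 = 1; 0 < 1 — holds

The relation is satisfied at x = 0.

Answer: Yes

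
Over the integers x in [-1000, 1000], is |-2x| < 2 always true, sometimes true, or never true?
Holds at x = 0: LHS = |-2·0| = |0| = 0; 0 < 2 — holds
Fails at x = 1: LHS = |-2·1| = |-2| = 2; 2 < 2 — FAILS
It is satisfied by some integers in the range but not all.

Answer: Sometimes true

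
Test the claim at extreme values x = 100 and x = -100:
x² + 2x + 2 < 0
x = 100: LHS = 100² + 2·100 + 2 = 10202; 10202 < 0 — FAILS
x = -100: LHS = (-100)² + 2·(-100) + 2 = 9802; 9802 < 0 — FAILS

Answer: No, fails for both x = 100 and x = -100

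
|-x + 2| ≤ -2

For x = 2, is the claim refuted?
Substitute x = 2 into the relation:
x = 2: LHS = |-2 + 2| = |0| = 0; 0 ≤ -2 — FAILS

Since the claim fails at x = 2, this value is a counterexample.

Answer: Yes, x = 2 is a counterexample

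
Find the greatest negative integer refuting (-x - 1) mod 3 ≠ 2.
Testing negative integers from -1 downward:
x = -1: LHS = (-(-1) - 1) mod 3 = 0 mod 3 = 0; 0 ≠ 2 — holds
x = -2: LHS = (-(-2) - 1) mod 3 = 1 mod 3 = 1; 1 ≠ 2 — holds
x = -3: LHS = (-(-3) - 1) mod 3 = 2 mod 3 = 2; 2 ≠ 2 — FAILS  ← closest negative counterexample to 0

Answer: x = -3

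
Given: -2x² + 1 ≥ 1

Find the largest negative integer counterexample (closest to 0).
Testing negative integers from -1 downward:
x = -1: LHS = -2·(-1)² + 1 = -1; -1 ≥ 1 — FAILS  ← closest negative counterexample to 0

Answer: x = -1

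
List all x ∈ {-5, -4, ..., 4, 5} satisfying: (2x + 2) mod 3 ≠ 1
Holds for: {-4, -3, -1, 0, 2, 3, 5}
Fails for: {-5, -2, 1, 4}

Answer: {-4, -3, -1, 0, 2, 3, 5}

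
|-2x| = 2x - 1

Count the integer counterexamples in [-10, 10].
Counterexamples in [-10, 10]: {-10, -9, -8, -7, -6, -5, -4, -3, -2, -1, 0, 1, 2, 3, 4, 5, 6, 7, 8, 9, 10}.

Counting them gives 21 values.

Answer: 21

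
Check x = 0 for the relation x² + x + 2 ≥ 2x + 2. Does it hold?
x = 0: LHS = 0² + 0 + 2 = 2, RHS = 2·0 + 2 = 2; 2 ≥ 2 — holds

The relation is satisfied at x = 0.

Answer: Yes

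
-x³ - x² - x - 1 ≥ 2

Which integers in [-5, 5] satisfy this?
Holds for: {-5, -4, -3, -2}
Fails for: {-1, 0, 1, 2, 3, 4, 5}

Answer: {-5, -4, -3, -2}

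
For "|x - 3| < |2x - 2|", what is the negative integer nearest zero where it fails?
Testing negative integers from -1 downward:
x = -1: LHS = |(-1) - 3| = |-4| = 4, RHS = |2·(-1) - 2| = |-4| = 4; 4 < 4 — FAILS  ← closest negative counterexample to 0

Answer: x = -1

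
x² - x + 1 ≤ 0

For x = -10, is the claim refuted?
Substitute x = -10 into the relation:
x = -10: LHS = (-10)² - (-10) + 1 = 111; 111 ≤ 0 — FAILS

Since the claim fails at x = -10, this value is a counterexample.

Answer: Yes, x = -10 is a counterexample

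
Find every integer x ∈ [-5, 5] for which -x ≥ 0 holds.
Holds for: {-5, -4, -3, -2, -1, 0}
Fails for: {1, 2, 3, 4, 5}

Answer: {-5, -4, -3, -2, -1, 0}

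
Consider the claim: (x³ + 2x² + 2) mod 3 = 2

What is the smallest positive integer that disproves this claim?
Testing positive integers:
x = 1: LHS = (1³ + 2·1² + 2) mod 3 = 5 mod 3 = 2; 2 = 2 — holds
x = 2: LHS = (2³ + 2·2² + 2) mod 3 = 18 mod 3 = 0; 0 = 2 — FAILS  ← smallest positive counterexample

Answer: x = 2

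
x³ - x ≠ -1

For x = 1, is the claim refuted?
Substitute x = 1 into the relation:
x = 1: LHS = 1³ - 1 = 0; 0 ≠ -1 — holds

The relation holds at x = 1, so it is not a counterexample.

Answer: No, x = 1 is not a counterexample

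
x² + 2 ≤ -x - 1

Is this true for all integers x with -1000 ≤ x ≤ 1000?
The claim fails at x = 0:
x = 0: LHS = 0² + 2 = 2, RHS = -0 - 1 = -1; 2 ≤ -1 — FAILS

Because a single integer refutes it, the statement is false.

Answer: False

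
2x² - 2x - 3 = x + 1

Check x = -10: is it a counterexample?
Substitute x = -10 into the relation:
x = -10: LHS = 2·(-10)² - 2·(-10) - 3 = 217, RHS = (-10) + 1 = -9; 217 = -9 — FAILS

Since the claim fails at x = -10, this value is a counterexample.

Answer: Yes, x = -10 is a counterexample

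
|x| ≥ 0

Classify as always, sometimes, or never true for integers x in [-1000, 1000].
An absolute value is never negative, so the left side is ≥ 0 for every x, while the right side is 0. Tightest case in [-1000, 1000] is x = 0:
x = 0: LHS = |0| = 0; 0 ≥ 0 — holds
Hence LHS − RHS is never negative, i.e. LHS ≥ RHS throughout, so the relation holds for every integer in [-1000, 1000].

No counterexample exists.

Answer: Always true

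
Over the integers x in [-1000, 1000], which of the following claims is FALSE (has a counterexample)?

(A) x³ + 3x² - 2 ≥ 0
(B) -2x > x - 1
(A) x = 0: LHS = 0³ + 3·0² - 2 = -2; -2 ≥ 0 — FAILS
(B) x = 1: LHS = -2·1 = -2, RHS = 1 - 1 = 0; -2 > 0 — FAILS

Answer: Both A and B are false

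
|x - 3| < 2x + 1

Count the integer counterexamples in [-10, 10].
Counterexamples in [-10, 10]: {-10, -9, -8, -7, -6, -5, -4, -3, -2, -1, 0}.

Counting them gives 11 values.

Answer: 11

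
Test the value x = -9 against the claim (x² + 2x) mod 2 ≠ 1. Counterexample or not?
Substitute x = -9 into the relation:
x = -9: LHS = ((-9)² + 2·(-9)) mod 2 = 63 mod 2 = 1; 1 ≠ 1 — FAILS

Since the claim fails at x = -9, this value is a counterexample.

Answer: Yes, x = -9 is a counterexample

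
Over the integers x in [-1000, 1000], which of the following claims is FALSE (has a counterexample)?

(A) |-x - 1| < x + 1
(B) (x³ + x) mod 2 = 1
(A) x = 0: LHS = |-0 - 1| = |-1| = 1, RHS = 0 + 1 = 1; 1 < 1 — FAILS
(B) x = 0: LHS = (0³ + 0) mod 2 = 0 mod 2 = 0; 0 = 1 — FAILS

Answer: Both A and B are false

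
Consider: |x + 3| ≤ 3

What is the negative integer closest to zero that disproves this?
Testing negative integers from -1 downward:
(x = -1 through x = -1 all satisfy the relation; showing from x = -2.)
x = -2: LHS = |(-2) + 3| = |1| = 1; 1 ≤ 3 — holds
x = -3: LHS = |(-3) + 3| = |0| = 0; 0 ≤ 3 — holds
x = -4: LHS = |(-4) + 3| = |-1| = 1; 1 ≤ 3 — holds
x = -5: LHS = |(-5) + 3| = |-2| = 2; 2 ≤ 3 — holds
x = -6: LHS = |(-6) + 3| = |-3| = 3; 3 ≤ 3 — holds
x = -7: LHS = |(-7) + 3| = |-4| = 4; 4 ≤ 3 — FAILS  ← closest negative counterexample to 0

Answer: x = -7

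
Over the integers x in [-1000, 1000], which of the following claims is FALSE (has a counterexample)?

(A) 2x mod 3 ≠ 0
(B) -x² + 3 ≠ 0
(A) x = 0: LHS = (2·0) mod 3 = 0 mod 3 = 0; 0 ≠ 0 — FAILS

(B) Track d = LHS − RHS over the integers in [-1000, 1000]. Equality would need d = 0, but d changes sign only between consecutive integers, jumping over 0:
x = -2: LHS = -(-2)² + 3 = -1; -1 ≠ 0 — holds  (d = -1)
x = -1: LHS = -(-1)² + 3 = 2; 2 ≠ 0 — holds  (d = 2)
x = 1: LHS = -1² + 3 = 2; 2 ≠ 0 — holds  (d = 2)
x = 2: LHS = -2² + 3 = -1; -1 ≠ 0 — holds  (d = -1)
Away from these crossings d keeps a constant sign, and checking every integer in [-1000, 1000] confirms d ≠ 0 throughout. Hence the two sides are never equal, so the relation holds for every integer in [-1000, 1000].

Only (A) has a counterexample.

Answer: A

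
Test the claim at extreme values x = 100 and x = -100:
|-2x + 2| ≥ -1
x = 100: LHS = |-2·100 + 2| = |-198| = 198; 198 ≥ -1 — holds
x = -100: LHS = |-2·(-100) + 2| = |202| = 202; 202 ≥ -1 — holds

Answer: Yes, holds for both x = 100 and x = -100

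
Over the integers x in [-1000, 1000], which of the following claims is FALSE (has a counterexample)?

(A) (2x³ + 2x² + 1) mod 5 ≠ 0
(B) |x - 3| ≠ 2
(A) x = 1: LHS = (2·1³ + 2·1² + 1) mod 5 = 5 mod 5 = 0; 0 ≠ 0 — FAILS
(B) x = 1: LHS = |1 - 3| = |-2| = 2; 2 ≠ 2 — FAILS

Answer: Both A and B are false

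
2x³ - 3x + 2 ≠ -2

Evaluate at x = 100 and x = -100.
x = 100: LHS = 2·100³ - 3·100 + 2 = 1999702; 1999702 ≠ -2 — holds
x = -100: LHS = 2·(-100)³ - 3·(-100) + 2 = -1999698; -1999698 ≠ -2 — holds

Answer: Yes, holds for both x = 100 and x = -100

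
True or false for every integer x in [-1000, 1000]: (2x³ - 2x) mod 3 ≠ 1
For a polynomial with integer coefficients, its value mod 3 depends only on x mod 3, so it suffices to check one representative of each residue class, x = 0, 1, 2:
x = 0: LHS = (2·0³ - 2·0) mod 3 = 0 mod 3 = 0; 0 ≠ 1 — holds
x = 1: LHS = (2·1³ - 2·1) mod 3 = 0 mod 3 = 0; 0 ≠ 1 — holds
x = 2: LHS = (2·2³ - 2·2) mod 3 = 12 mod 3 = 0; 0 ≠ 1 — holds
The relation holds in every residue class, so the relation holds for every integer in [-1000, 1000].

No counterexample exists.

Answer: True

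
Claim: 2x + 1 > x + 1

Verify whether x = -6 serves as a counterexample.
Substitute x = -6 into the relation:
x = -6: LHS = 2·(-6) + 1 = -11, RHS = (-6) + 1 = -5; -11 > -5 — FAILS

Since the claim fails at x = -6, this value is a counterexample.

Answer: Yes, x = -6 is a counterexample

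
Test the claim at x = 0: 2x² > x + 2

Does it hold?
x = 0: LHS = 2·0² = 0, RHS = 0 + 2 = 2; 0 > 2 — FAILS

The relation fails at x = 0, so x = 0 is a counterexample.

Answer: No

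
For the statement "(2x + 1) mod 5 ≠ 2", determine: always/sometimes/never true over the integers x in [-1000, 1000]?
Holds at x = 0: LHS = (2·0 + 1) mod 5 = 1 mod 5 = 1; 1 ≠ 2 — holds
Fails at x = -2: LHS = (2·(-2) + 1) mod 5 = (-3) mod 5 = 2; 2 ≠ 2 — FAILS
It is satisfied by some integers in the range but not all.

Answer: Sometimes true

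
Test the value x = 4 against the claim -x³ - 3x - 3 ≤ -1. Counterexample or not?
Substitute x = 4 into the relation:
x = 4: LHS = -4³ - 3·4 - 3 = -79; -79 ≤ -1 — holds

The claim holds here, so x = 4 is not a counterexample. (A counterexample exists elsewhere, e.g. x = -1.)

Answer: No, x = 4 is not a counterexample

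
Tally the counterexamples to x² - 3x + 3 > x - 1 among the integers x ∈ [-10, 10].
Counterexamples in [-10, 10]: {2}.

Counting them gives 1 values.

Answer: 1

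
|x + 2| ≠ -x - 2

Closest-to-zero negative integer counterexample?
Testing negative integers from -1 downward:
x = -1: LHS = |(-1) + 2| = |1| = 1, RHS = -(-1) - 2 = -1; 1 ≠ -1 — holds
x = -2: LHS = |(-2) + 2| = |0| = 0, RHS = -(-2) - 2 = 0; 0 ≠ 0 — FAILS  ← closest negative counterexample to 0

Answer: x = -2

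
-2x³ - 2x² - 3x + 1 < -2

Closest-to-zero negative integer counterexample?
Testing negative integers from -1 downward:
x = -1: LHS = -2·(-1)³ - 2·(-1)² - 3·(-1) + 1 = 4; 4 < -2 — FAILS  ← closest negative counterexample to 0

Answer: x = -1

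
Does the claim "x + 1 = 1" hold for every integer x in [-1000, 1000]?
The claim fails at x = 1:
x = 1: LHS = 1 + 1 = 2; 2 = 1 — FAILS

Because a single integer refutes it, the statement is false.

Answer: False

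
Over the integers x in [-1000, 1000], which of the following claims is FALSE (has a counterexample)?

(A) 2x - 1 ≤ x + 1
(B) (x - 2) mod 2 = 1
(A) x = 3: LHS = 2·3 - 1 = 5, RHS = 3 + 1 = 4; 5 ≤ 4 — FAILS
(B) x = 0: LHS = (0 - 2) mod 2 = (-2) mod 2 = 0; 0 = 1 — FAILS

Answer: Both A and B are false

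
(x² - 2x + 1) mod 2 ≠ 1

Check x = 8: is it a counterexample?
Substitute x = 8 into the relation:
x = 8: LHS = (8² - 2·8 + 1) mod 2 = 49 mod 2 = 1; 1 ≠ 1 — FAILS

Since the claim fails at x = 8, this value is a counterexample.

Answer: Yes, x = 8 is a counterexample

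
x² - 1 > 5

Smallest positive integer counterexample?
Testing positive integers:
x = 1: LHS = 1² - 1 = 0; 0 > 5 — FAILS  ← smallest positive counterexample

Answer: x = 1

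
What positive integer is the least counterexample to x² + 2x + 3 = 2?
Testing positive integers:
x = 1: LHS = 1² + 2·1 + 3 = 6; 6 = 2 — FAILS  ← smallest positive counterexample

Answer: x = 1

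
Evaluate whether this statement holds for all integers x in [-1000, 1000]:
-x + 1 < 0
The claim fails at x = 0:
x = 0: LHS = -0 + 1 = 1; 1 < 0 — FAILS

Because a single integer refutes it, the statement is false.

Answer: False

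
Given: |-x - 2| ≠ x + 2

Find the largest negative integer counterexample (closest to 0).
Testing negative integers from -1 downward:
x = -1: LHS = |-(-1) - 2| = |-1| = 1, RHS = (-1) + 2 = 1; 1 ≠ 1 — FAILS  ← closest negative counterexample to 0

Answer: x = -1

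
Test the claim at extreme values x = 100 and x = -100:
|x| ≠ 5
x = 100: LHS = |100| = 100; 100 ≠ 5 — holds
x = -100: LHS = |-100| = 100; 100 ≠ 5 — holds

Answer: Yes, holds for both x = 100 and x = -100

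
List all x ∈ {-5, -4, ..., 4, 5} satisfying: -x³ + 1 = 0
Holds for: {1}
Fails for: {-5, -4, -3, -2, -1, 0, 2, 3, 4, 5}

Answer: {1}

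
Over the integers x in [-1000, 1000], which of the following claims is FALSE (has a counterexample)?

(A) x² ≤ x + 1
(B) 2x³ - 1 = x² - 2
(A) x = -1: LHS = (-1)² = 1, RHS = (-1) + 1 = 0; 1 ≤ 0 — FAILS
(B) x = 0: LHS = 2·0³ - 1 = -1, RHS = 0² - 2 = -2; -1 = -2 — FAILS

Answer: Both A and B are false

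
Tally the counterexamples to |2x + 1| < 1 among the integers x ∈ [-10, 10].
Counterexamples in [-10, 10]: {-10, -9, -8, -7, -6, -5, -4, -3, -2, -1, 0, 1, 2, 3, 4, 5, 6, 7, 8, 9, 10}.

Counting them gives 21 values.

Answer: 21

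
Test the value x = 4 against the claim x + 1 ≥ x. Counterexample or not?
Substitute x = 4 into the relation:
x = 4: LHS = 4 + 1 = 5; 5 ≥ 4 — holds

The relation holds at x = 4, so it is not a counterexample.

Answer: No, x = 4 is not a counterexample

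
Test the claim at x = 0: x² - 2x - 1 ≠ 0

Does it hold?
x = 0: LHS = 0² - 2·0 - 1 = -1; -1 ≠ 0 — holds

The relation is satisfied at x = 0.

Answer: Yes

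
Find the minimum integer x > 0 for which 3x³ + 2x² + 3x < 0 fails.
Testing positive integers:
x = 1: LHS = 3·1³ + 2·1² + 3·1 = 8; 8 < 0 — FAILS  ← smallest positive counterexample

Answer: x = 1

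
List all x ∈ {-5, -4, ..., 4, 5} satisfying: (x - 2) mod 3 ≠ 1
Holds for: {-5, -4, -2, -1, 1, 2, 4, 5}
Fails for: {-3, 0, 3}

Answer: {-5, -4, -2, -1, 1, 2, 4, 5}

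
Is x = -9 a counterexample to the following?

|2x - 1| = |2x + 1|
Substitute x = -9 into the relation:
x = -9: LHS = |2·(-9) - 1| = |-19| = 19, RHS = |2·(-9) + 1| = |-17| = 17; 19 = 17 — FAILS

Since the claim fails at x = -9, this value is a counterexample.

Answer: Yes, x = -9 is a counterexample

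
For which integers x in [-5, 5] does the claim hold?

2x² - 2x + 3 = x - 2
Over all integers in [-5, 5], LHS − RHS is always positive; it is smallest at x = 1, where it equals 4:
x = 1: LHS = 2·1² - 2·1 + 3 = 3, RHS = 1 - 2 = -1; 3 = -1 — FAILS
At the ends of the range:
x = -5: LHS = 2·(-5)² - 2·(-5) + 3 = 63, RHS = (-5) - 2 = -7; 63 = -7 — FAILS
x = 5: LHS = 2·5² - 2·5 + 3 = 43, RHS = 5 - 2 = 3; 43 = 3 — FAILS
Hence LHS − RHS is never 0, i.e. the two sides are never equal, so the claimed relation (=) fails for every integer in [-5, 5].

Answer: None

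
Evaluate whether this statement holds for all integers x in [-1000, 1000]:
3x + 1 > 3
The claim fails at x = 0:
x = 0: LHS = 3·0 + 1 = 1; 1 > 3 — FAILS

Because a single integer refutes it, the statement is false.

Answer: False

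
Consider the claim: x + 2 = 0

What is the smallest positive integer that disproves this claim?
Testing positive integers:
x = 1: LHS = 1 + 2 = 3; 3 = 0 — FAILS  ← smallest positive counterexample

Answer: x = 1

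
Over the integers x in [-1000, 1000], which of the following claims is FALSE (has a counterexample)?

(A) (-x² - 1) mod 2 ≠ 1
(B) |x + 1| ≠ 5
(A) x = 0: LHS = (-0² - 1) mod 2 = (-1) mod 2 = 1; 1 ≠ 1 — FAILS
(B) x = 4: LHS = |4 + 1| = |5| = 5; 5 ≠ 5 — FAILS

Answer: Both A and B are false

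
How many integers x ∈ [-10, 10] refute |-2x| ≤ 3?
Counterexamples in [-10, 10]: {-10, -9, -8, -7, -6, -5, -4, -3, -2, 2, 3, 4, 5, 6, 7, 8, 9, 10}.

Counting them gives 18 values.

Answer: 18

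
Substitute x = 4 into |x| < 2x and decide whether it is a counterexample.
Substitute x = 4 into the relation:
x = 4: LHS = |4| = 4, RHS = 2·4 = 8; 4 < 8 — holds

The claim holds here, so x = 4 is not a counterexample. (A counterexample exists elsewhere, e.g. x = 0.)

Answer: No, x = 4 is not a counterexample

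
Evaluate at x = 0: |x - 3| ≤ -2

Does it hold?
x = 0: LHS = |0 - 3| = |-3| = 3; 3 ≤ -2 — FAILS

The relation fails at x = 0, so x = 0 is a counterexample.

Answer: No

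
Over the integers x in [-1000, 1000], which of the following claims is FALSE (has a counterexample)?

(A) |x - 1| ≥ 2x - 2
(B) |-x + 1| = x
(A) x = 2: LHS = |2 - 1| = |1| = 1, RHS = 2·2 - 2 = 2; 1 ≥ 2 — FAILS
(B) x = 0: LHS = |-0 + 1| = |1| = 1; 1 = 0 — FAILS

Answer: Both A and B are false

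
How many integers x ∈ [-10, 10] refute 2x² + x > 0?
Counterexamples in [-10, 10]: {0}.

Counting them gives 1 values.

Answer: 1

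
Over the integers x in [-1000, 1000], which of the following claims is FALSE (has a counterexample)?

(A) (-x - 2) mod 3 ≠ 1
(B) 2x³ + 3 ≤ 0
(A) x = 0: LHS = (-0 - 2) mod 3 = (-2) mod 3 = 1; 1 ≠ 1 — FAILS
(B) x = 0: LHS = 2·0³ + 3 = 3; 3 ≤ 0 — FAILS

Answer: Both A and B are false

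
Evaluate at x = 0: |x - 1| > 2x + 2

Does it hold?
x = 0: LHS = |0 - 1| = |-1| = 1, RHS = 2·0 + 2 = 2; 1 > 2 — FAILS

The relation fails at x = 0, so x = 0 is a counterexample.

Answer: No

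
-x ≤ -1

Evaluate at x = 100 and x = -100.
x = 100: -100 ≤ -1 — holds
x = -100: LHS = -(-100) = 100; 100 ≤ -1 — FAILS

Answer: Partially: holds for x = 100, fails for x = -100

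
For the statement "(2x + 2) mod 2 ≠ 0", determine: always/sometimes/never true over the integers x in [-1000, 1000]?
For a polynomial with integer coefficients, its value mod 2 depends only on x mod 2, so it suffices to check one representative of each residue class, x = 0, 1:
x = 0: LHS = (2·0 + 2) mod 2 = 2 mod 2 = 0; 0 ≠ 0 — FAILS
x = 1: LHS = (2·1 + 2) mod 2 = 4 mod 2 = 0; 0 ≠ 0 — FAILS
The relation fails in every residue class, so the claimed relation (≠) fails for every integer in [-1000, 1000].

No integer in the range satisfies it.

Answer: Never true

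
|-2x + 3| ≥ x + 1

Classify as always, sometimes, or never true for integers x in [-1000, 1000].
Holds at x = 0: LHS = |-2·0 + 3| = |3| = 3, RHS = 0 + 1 = 1; 3 ≥ 1 — holds
Fails at x = 1: LHS = |-2·1 + 3| = |1| = 1, RHS = 1 + 1 = 2; 1 ≥ 2 — FAILS
It is satisfied by some integers in the range but not all.

Answer: Sometimes true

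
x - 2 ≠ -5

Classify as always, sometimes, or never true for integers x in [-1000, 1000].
Holds at x = 0: LHS = 0 - 2 = -2; -2 ≠ -5 — holds
Fails at x = -3: LHS = (-3) - 2 = -5; -5 ≠ -5 — FAILS
It is satisfied by some integers in the range but not all.

Answer: Sometimes true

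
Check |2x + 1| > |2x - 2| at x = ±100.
x = 100: LHS = |2·100 + 1| = |201| = 201, RHS = |2·100 - 2| = |198| = 198; 201 > 198 — holds
x = -100: LHS = |2·(-100) + 1| = |-199| = 199, RHS = |2·(-100) - 2| = |-202| = 202; 199 > 202 — FAILS

Answer: Partially: holds for x = 100, fails for x = -100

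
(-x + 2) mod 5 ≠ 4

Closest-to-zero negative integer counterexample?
Testing negative integers from -1 downward:
x = -1: LHS = (-(-1) + 2) mod 5 = 3 mod 5 = 3; 3 ≠ 4 — holds
x = -2: LHS = (-(-2) + 2) mod 5 = 4 mod 5 = 4; 4 ≠ 4 — FAILS  ← closest negative counterexample to 0

Answer: x = -2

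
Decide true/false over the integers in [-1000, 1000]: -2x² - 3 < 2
Over all integers in [-1000, 1000], LHS − RHS is largest at x = 0, where it equals -5:
x = 0: LHS = -2·0² - 3 = -3; -3 < 2 — holds
At the ends of the range:
x = -1000: LHS = -2·(-1000)² - 3 = -2000003; -2000003 < 2 — holds
x = 1000: LHS = -2·1000² - 3 = -2000003; -2000003 < 2 — holds
Hence LHS − RHS is never zero or positive, i.e. LHS < RHS throughout, so the relation holds for every integer in [-1000, 1000].

No counterexample exists.

Answer: True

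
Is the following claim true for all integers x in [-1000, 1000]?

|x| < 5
The claim fails at x = 5:
x = 5: LHS = |5| = 5; 5 < 5 — FAILS

Because a single integer refutes it, the statement is false.

Answer: False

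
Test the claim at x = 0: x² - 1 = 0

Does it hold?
x = 0: LHS = 0² - 1 = -1; -1 = 0 — FAILS

The relation fails at x = 0, so x = 0 is a counterexample.

Answer: No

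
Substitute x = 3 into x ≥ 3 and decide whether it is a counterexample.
Substitute x = 3 into the relation:
x = 3: 3 ≥ 3 — holds

The claim holds here, so x = 3 is not a counterexample. (A counterexample exists elsewhere, e.g. x = 0.)

Answer: No, x = 3 is not a counterexample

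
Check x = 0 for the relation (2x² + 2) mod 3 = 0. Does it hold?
x = 0: LHS = (2·0² + 2) mod 3 = 2 mod 3 = 2; 2 = 0 — FAILS

The relation fails at x = 0, so x = 0 is a counterexample.

Answer: No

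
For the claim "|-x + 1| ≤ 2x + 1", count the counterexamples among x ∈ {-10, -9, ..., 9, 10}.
Counterexamples in [-10, 10]: {-10, -9, -8, -7, -6, -5, -4, -3, -2, -1}.

Counting them gives 10 values.

Answer: 10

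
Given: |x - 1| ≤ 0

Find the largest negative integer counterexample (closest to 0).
Testing negative integers from -1 downward:
x = -1: LHS = |(-1) - 1| = |-2| = 2; 2 ≤ 0 — FAILS  ← closest negative counterexample to 0

Answer: x = -1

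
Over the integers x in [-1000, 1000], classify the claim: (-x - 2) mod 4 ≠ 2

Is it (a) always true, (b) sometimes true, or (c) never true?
Holds at x = 1: LHS = (-1 - 2) mod 4 = (-3) mod 4 = 1; 1 ≠ 2 — holds
Fails at x = 0: LHS = (-0 - 2) mod 4 = (-2) mod 4 = 2; 2 ≠ 2 — FAILS
It is satisfied by some integers in the range but not all.

Answer: Sometimes true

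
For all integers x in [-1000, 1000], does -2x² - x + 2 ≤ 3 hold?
Over all integers in [-1000, 1000], LHS − RHS is largest at x = 0, where it equals -1:
x = 0: LHS = -2·0² - 0 + 2 = 2; 2 ≤ 3 — holds
At the ends of the range:
x = -1000: LHS = -2·(-1000)² - (-1000) + 2 = -1998998; -1998998 ≤ 3 — holds
x = 1000: LHS = -2·1000² - 1000 + 2 = -2000998; -2000998 ≤ 3 — holds
Hence LHS − RHS is never positive, i.e. LHS ≤ RHS throughout, so the relation holds for every integer in [-1000, 1000].

No counterexample exists.

Answer: True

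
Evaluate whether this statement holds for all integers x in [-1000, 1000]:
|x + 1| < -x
The claim fails at x = 0:
x = 0: LHS = |0 + 1| = |1| = 1, RHS = -0 = 0; 1 < 0 — FAILS

Because a single integer refutes it, the statement is false.

Answer: False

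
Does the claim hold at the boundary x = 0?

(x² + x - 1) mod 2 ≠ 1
x = 0: LHS = (0² + 0 - 1) mod 2 = (-1) mod 2 = 1; 1 ≠ 1 — FAILS

The relation fails at x = 0, so x = 0 is a counterexample.

Answer: No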